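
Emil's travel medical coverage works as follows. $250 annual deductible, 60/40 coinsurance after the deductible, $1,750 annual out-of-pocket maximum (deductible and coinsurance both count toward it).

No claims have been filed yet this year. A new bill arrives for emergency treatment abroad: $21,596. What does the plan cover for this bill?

The full $250 deductible is still open; $250 of this bill applies to it.
After the $250 deductible portion, $21,596 − $250 = $21,346 is subject to coinsurance.
40% of $21,346 = $8,538.40 falls to the traveler.
Traveler responsibility before any cap: $250 + $8,538.40 = $8,788.40.
Adding $8,788.40 to the $0 already spent would give $8,788.40, which exceeds the $1,750 cap; the traveler pays just $1,750 − $0 = $1,750.
The plan picks up $21,596 − $1,750 = $19,846.

$19,846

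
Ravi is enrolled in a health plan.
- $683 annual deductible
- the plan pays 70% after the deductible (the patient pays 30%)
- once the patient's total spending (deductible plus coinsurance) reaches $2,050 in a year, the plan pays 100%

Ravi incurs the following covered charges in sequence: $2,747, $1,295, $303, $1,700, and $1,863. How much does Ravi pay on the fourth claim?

$268.40

Claim 1 ($2,747): deductible takes $683, $2,064 remains; patient's 30% is $619.20. Cost to patient: $1,302.20. OOP to date $1,302.20.
Claim 2 ($1,295): deductible met; 30% of $1,295 = $388.50. Cost to patient: $388.50. OOP to date $1,690.70.
Claim 3 ($303): deductible met; 30% of $303 = $90.90. Patient pays $90.90; OOP now $1,781.60.
Claim 4 ($1,700): deductible met; 30% of $1,700 = $510. Adding that to $1,781.60 gives $2,291.60, past the $2,050 cap; patient pays only $2,050 − $1,781.60 = $268.40.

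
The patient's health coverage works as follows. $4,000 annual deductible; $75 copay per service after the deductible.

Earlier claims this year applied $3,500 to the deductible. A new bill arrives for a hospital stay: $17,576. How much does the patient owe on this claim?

$575

Deductible still to meet: $4,000 − $3,500 = $500.
After the $500 deductible portion, $17,576 − $500 = $17,076 is subject to the copay.
Copay on this service: $75.
Patient responsibility: $500 + $75 = $575.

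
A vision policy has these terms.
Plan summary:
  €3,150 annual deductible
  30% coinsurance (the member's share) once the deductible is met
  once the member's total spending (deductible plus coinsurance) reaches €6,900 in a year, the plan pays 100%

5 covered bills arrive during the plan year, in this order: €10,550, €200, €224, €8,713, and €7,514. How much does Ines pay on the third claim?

€67.20

Bill 1, €10,550: €3,150 finishes the deductible; €7,400 goes to coinsurance; 30% of €7,400 = €2,220. Member pays €5,370; OOP now €5,370.
Bill 2, €200: deductible met; 30% of €200 = €60. Member owes €60 (running OOP €5,430).
Bill 3, €224: deductible met; 30% of €224 = €67.20. Cost to member: €67.20. OOP to date €5,497.20.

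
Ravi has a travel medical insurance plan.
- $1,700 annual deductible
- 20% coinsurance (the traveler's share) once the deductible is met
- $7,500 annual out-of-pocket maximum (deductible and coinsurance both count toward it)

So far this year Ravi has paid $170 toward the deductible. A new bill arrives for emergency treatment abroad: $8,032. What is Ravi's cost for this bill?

$170 of the $1,700 deductible is already met, leaving $1,530.
That leaves $8,032 − $1,530 = $6,502 for coinsurance.
20% of $6,502 = $1,300.40 falls to the traveler.
That puts the traveler's cost at $1,530 + $1,300.40 = $2,830.40 before any cap.
Total out-of-pocket so far would be $170 + $2,830.40 = $3,000.40, below the $7,500 cap — no reduction.

$2,830.40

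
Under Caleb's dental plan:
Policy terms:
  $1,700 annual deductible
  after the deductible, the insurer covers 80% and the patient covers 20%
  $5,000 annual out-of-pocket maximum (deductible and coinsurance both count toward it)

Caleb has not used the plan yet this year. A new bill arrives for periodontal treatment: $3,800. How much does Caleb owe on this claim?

Deductible not yet touched, so the first $1,700 of the bill goes to the deductible.
The remaining $2,100 (= $3,800 − $1,700) moves to coinsurance.
Coinsurance: $2,100 × 20% = $420.
That puts the patient's cost at $1,700 + $420 = $2,120 before any cap.
Year-to-date out-of-pocket becomes $0 + $2,120 = $2,120, still under the $5,000 maximum, so no cap applies.

$2,120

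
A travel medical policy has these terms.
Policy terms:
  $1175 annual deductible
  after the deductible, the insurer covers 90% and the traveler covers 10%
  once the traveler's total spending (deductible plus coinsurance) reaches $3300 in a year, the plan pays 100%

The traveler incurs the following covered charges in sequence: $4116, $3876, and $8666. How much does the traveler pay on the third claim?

Bill 1, $4116: $1175 finishes the deductible; $2941 goes to coinsurance; coinsurance $2941 × 10% = $294.10. Traveler pays $1469.10; OOP now $1469.10.
Bill 2, $3876: deductible met; 10% of $3876 = $387.60. Cost to traveler: $387.60. OOP to date $1856.70.
Bill 3, $8666: 10% coinsurance on $8666 = $866.60. Cost to traveler: $866.60. OOP to date $2723.30.

$866.60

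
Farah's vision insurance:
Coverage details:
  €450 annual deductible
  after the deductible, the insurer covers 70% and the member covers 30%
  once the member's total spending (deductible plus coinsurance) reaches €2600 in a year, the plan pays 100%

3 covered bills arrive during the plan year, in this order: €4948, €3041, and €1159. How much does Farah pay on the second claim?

#1 (€4948): €450 to deductible, leaving €4498; 30% of €4498 = €1349.40. Cost to member: €1799.40. OOP to date €1799.40.
#2 (€3041): 30% coinsurance on €3041 = €912.30. OOP would hit €2711.70 > €2600, so the cap limits the member to €2600 − €1799.40 = €800.60.

€800.60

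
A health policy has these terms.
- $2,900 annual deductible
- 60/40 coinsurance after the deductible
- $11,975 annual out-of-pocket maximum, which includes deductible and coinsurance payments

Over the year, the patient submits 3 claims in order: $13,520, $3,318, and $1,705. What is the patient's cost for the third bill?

#1 ($13,520): $2,900 to deductible, leaving $10,620; 40% of $10,620 = $4,248. Patient owes $7,148 (running OOP $7,148).
#2 ($3,318): deductible already satisfied, so patient's share is 40% × $3,318 = $1,327.20. Patient pays $1,327.20; OOP now $8,475.20.
#3 ($1,705): deductible already satisfied, so patient's share is 40% × $1,705 = $682. Cost to patient: $682. OOP to date $9,157.20.

$682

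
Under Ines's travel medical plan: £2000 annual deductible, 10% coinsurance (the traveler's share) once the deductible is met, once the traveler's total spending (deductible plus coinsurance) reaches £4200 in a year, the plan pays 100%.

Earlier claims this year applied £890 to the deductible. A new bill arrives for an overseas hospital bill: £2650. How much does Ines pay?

£1264

Deductible still to meet: £2000 − £890 = £1110.
The remaining £1540 (= £2650 − £1110) moves to coinsurance.
10% of £1540 = £154 falls to the traveler.
So the traveler owes £1110 + £154 = £1264 before any cap.
Cumulative spending £890 + £1264 = £2154 stays under the £4200 maximum.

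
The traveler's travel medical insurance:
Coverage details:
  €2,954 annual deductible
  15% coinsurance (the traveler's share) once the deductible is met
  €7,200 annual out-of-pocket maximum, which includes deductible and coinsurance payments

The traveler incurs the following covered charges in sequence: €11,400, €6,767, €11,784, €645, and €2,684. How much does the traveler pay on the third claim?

€1,767.60

Bill 1, €11,400: €2,954 to deductible, leaving €8,446; coinsurance €8,446 × 15% = €1,266.90. Traveler owes €4,220.90 (running OOP €4,220.90).
Bill 2, €6,767: 15% coinsurance on €6,767 = €1,015.05. Traveler pays €1,015.05; OOP now €5,235.95.
Bill 3, €11,784: 15% coinsurance on €11,784 = €1,767.60. Traveler pays €1,767.60; OOP now €7,003.55.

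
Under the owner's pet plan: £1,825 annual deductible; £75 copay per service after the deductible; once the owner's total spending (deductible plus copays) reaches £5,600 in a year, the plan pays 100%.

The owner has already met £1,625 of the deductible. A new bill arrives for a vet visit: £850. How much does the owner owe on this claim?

Remaining deductible: £1,825 − £1,625 = £200.
After the £200 deductible portion, £850 − £200 = £650 is subject to the copay.
Copay on this service: £75.
That puts the owner's cost at £200 + £75 = £275 before any cap.
Cumulative spending £1,625 + £275 = £1,900 stays under the £5,600 maximum.

£275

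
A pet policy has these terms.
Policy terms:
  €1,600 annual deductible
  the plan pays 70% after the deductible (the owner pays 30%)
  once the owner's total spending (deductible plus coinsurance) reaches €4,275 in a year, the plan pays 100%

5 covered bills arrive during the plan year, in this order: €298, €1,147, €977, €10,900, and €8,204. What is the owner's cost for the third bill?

€401.60

Bill 1, €298: entire amount goes to the deductible. Owner pays €298; OOP now €298.
Bill 2, €1,147: fully absorbed by the deductible. Cost to owner: €1,147. OOP to date €1,445.
Bill 3, €977: deductible takes €155, €822 remains; coinsurance €822 × 30% = €246.60. Owner owes €401.60 (running OOP €1,846.60).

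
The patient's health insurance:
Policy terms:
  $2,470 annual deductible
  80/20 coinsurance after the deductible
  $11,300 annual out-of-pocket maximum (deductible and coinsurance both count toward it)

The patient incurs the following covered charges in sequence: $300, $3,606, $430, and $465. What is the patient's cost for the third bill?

$86

Claim 1 ($300): all of it applies to the deductible. Patient pays $300; OOP now $300.
Claim 2 ($3,606): $2,170 to deductible, leaving $1,436; 20% of $1,436 = $287.20. Patient owes $2,457.20 (running OOP $2,757.20).
Claim 3 ($430): 20% coinsurance on $430 = $86. Patient pays $86; OOP now $2,843.20.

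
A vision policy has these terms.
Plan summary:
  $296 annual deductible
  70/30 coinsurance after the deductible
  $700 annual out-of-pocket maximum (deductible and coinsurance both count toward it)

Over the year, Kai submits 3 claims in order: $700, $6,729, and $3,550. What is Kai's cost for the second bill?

#1 ($700): deductible takes $296, $404 remains; 30% of $404 = $121.20. Member owes $417.20 (running OOP $417.20).
#2 ($6,729): deductible met; 30% of $6,729 = $2,018.70. OOP would hit $2,435.90 > $700, so the cap limits the member to $700 − $417.20 = $282.80.

$282.80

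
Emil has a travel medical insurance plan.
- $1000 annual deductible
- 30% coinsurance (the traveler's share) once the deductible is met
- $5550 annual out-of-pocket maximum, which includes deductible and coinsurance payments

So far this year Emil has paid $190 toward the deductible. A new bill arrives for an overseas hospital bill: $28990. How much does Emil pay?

Remaining deductible: $1000 − $190 = $810.
That leaves $28990 − $810 = $28180 for coinsurance.
30% of $28180 = $8454 falls to the traveler.
So the traveler owes $810 + $8454 = $9264 before any cap.
That would bring total out-of-pocket to $9454, past the $5550 cap. The traveler is capped at $5550 − $190 = $5360 on this claim.

$5360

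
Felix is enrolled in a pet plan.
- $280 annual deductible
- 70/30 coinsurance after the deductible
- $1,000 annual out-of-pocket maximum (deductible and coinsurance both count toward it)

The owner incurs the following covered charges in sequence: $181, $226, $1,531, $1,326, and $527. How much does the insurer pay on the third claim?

Claim 1 — $181: entire amount goes to the deductible. Owner owes $181 (running OOP $181). Plan pays $181 − $181 = $0.
Claim 2 — $226: $99 finishes the deductible; $127 goes to coinsurance; coinsurance $127 × 30% = $38.10. Owner owes $137.10 (running OOP $318.10). Insurer: $226 − $137.10 = $88.90.
Claim 3 — $1,531: 30% coinsurance on $1,531 = $459.30. Owner pays $459.30; OOP now $777.40. Plan pays $1,531 − $459.30 = $1,071.70.

$1,071.70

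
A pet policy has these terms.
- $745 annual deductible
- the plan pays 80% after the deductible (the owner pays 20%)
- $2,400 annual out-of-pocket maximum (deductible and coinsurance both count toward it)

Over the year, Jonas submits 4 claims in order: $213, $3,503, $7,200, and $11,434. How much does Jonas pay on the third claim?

$1,060.80

#1 ($213): all of it applies to the deductible. Cost to owner: $213. OOP to date $213.
#2 ($3,503): $532 finishes the deductible; $2,971 goes to coinsurance; owner's 20% is $594.20. Owner owes $1,126.20 (running OOP $1,339.20).
#3 ($7,200): 20% coinsurance on $7,200 = $1,440. That would push OOP to $2,779.20, over the $2,400 cap, so owner pays $2,400 − $1,339.20 = $1,060.80.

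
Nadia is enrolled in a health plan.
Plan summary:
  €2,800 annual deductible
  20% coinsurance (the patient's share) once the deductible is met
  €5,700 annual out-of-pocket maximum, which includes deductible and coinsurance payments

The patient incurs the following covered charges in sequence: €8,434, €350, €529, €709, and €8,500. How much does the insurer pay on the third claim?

€423.20

#1 (€8,434): deductible takes €2,800, €5,634 remains; patient's 20% is €1,126.80. Cost to patient: €3,926.80. OOP to date €3,926.80. Plan pays €8,434 − €3,926.80 = €4,507.20.
#2 (€350): deductible met; 20% of €350 = €70. Patient pays €70; OOP now €3,996.80. Insurer: €350 − €70 = €280.
#3 (€529): deductible met; 20% of €529 = €105.80. Patient pays €105.80; OOP now €4,102.60. Insurer: €529 − €105.80 = €423.20.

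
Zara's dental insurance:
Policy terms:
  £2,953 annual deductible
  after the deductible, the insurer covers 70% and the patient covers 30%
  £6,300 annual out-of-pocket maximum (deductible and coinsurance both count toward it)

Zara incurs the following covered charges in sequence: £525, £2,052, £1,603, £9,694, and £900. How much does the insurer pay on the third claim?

£858.90

Claim 1 — £525: fully absorbed by the deductible. Patient owes £525 (running OOP £525). Plan pays £525 − £525 = £0.
Claim 2 — £2,052: all of it applies to the deductible. Patient pays £2,052; OOP now £2,577. Plan pays £2,052 − £2,052 = £0.
Claim 3 — £1,603: £376 finishes the deductible; £1,227 goes to coinsurance; 30% of £1,227 = £368.10. Cost to patient: £744.10. OOP to date £3,321.10. Plan pays £1,603 − £744.10 = £858.90.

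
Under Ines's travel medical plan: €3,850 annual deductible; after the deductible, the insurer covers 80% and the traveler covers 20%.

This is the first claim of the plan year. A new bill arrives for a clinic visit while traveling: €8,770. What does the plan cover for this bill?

Deductible not yet touched, so the first €3,850 of the bill goes to the deductible.
After the €3,850 deductible portion, €8,770 − €3,850 = €4,920 is subject to coinsurance.
Traveler's 20% share of €4,920 is €984.
So the traveler owes €3,850 + €984 = €4,834.
The plan picks up €8,770 − €4,834 = €3,936.

€3,936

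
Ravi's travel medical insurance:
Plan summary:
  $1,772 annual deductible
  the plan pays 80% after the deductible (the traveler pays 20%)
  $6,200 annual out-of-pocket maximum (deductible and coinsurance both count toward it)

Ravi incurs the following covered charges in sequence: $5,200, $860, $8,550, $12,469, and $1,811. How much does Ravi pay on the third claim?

$1,710

Bill 1, $5,200: deductible takes $1,772, $3,428 remains; coinsurance $3,428 × 20% = $685.60. Cost to traveler: $2,457.60. OOP to date $2,457.60.
Bill 2, $860: deductible met; 20% of $860 = $172. Traveler owes $172 (running OOP $2,629.60).
Bill 3, $8,550: deductible met; 20% of $8,550 = $1,710. Traveler pays $1,710; OOP now $4,339.60.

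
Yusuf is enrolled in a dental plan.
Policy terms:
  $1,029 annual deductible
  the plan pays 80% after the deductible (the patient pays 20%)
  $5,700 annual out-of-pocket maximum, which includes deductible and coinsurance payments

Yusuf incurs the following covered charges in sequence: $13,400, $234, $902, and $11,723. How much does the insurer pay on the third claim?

$721.60

Bill 1, $13,400: $1,029 to deductible, leaving $12,371; coinsurance $12,371 × 20% = $2,474.20. Patient pays $3,503.20; OOP now $3,503.20. Plan pays $13,400 − $3,503.20 = $9,896.80.
Bill 2, $234: deductible already satisfied, so patient's share is 20% × $234 = $46.80. Patient pays $46.80; OOP now $3,550. Plan pays $234 − $46.80 = $187.20.
Bill 3, $902: 20% coinsurance on $902 = $180.40. Cost to patient: $180.40. OOP to date $3,730.40. Insurer: $902 − $180.40 = $721.60.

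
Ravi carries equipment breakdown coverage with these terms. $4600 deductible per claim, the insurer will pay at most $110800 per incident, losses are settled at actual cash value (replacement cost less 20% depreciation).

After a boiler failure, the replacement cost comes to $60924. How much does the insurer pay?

$44139.20

At 20% depreciation, ACV = $60924 − $12184.80 = $48739.20.
After the deductible, $48739.20 − $4600 = $44139.20 remains.
$44139.20 is within the $110800 limit, so the insurer pays $44139.20.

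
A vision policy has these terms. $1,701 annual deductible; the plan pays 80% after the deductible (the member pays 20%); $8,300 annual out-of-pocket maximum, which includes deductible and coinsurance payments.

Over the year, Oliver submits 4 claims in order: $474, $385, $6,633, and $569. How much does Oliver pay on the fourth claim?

$113.80

Claim 1 ($474): all of it applies to the deductible. Member owes $474 (running OOP $474).
Claim 2 ($385): all of it applies to the deductible. Cost to member: $385. OOP to date $859.
Claim 3 ($6,633): deductible takes $842, $5,791 remains; coinsurance $5,791 × 20% = $1,158.20. Cost to member: $2,000.20. OOP to date $2,859.20.
Claim 4 ($569): deductible already satisfied, so member's share is 20% × $569 = $113.80. Member owes $113.80 (running OOP $2,973).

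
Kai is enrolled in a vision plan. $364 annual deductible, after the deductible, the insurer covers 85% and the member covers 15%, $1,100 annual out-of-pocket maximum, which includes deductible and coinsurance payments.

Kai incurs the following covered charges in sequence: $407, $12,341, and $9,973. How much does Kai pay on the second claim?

$729.55

#1 ($407): $364 finishes the deductible; $43 goes to coinsurance; coinsurance $43 × 15% = $6.45. Cost to member: $370.45. OOP to date $370.45.
#2 ($12,341): deductible met; 15% of $12,341 = $1,851.15. That would push OOP to $2,221.60, over the $1,100 cap, so member pays $1,100 − $370.45 = $729.55.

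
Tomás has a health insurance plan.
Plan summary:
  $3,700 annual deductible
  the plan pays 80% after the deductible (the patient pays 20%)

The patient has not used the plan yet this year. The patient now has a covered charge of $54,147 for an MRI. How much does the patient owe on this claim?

Nothing has been paid toward the $3,700 deductible, so the first $3,700 of this charge is applied there.
The remaining $50,447 (= $54,147 − $3,700) moves to coinsurance.
20% of $50,447 = $10,089.40 falls to the patient.
That puts the patient's cost at $3,700 + $10,089.40 = $13,789.40.

$13,789.40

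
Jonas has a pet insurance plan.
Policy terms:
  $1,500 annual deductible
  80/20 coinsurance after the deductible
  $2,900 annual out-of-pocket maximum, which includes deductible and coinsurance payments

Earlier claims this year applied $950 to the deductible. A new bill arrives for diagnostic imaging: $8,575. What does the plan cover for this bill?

$6,625

$950 of the $1,500 deductible is already met, leaving $550.
After the $550 deductible portion, $8,575 − $550 = $8,025 is subject to coinsurance.
Owner's 20% share of $8,025 is $1,605.
That puts the owner's cost at $550 + $1,605 = $2,155 before any cap.
That would bring total out-of-pocket to $3,105, past the $2,900 cap. The owner is capped at $2,900 − $950 = $1,950 on this claim.
The insurer covers the remainder: $8,575 − $1,950 = $6,625.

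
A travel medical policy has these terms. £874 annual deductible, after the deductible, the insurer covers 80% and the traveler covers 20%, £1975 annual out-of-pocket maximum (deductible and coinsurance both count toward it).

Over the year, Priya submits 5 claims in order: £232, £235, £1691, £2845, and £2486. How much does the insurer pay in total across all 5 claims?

£5514

#1 (£232): all of it applies to the deductible. Traveler owes £232 (running OOP £232). Plan pays £232 − £232 = £0.
#2 (£235): fully absorbed by the deductible. Traveler owes £235 (running OOP £467). Plan pays £235 − £235 = £0.
#3 (£1691): £407 finishes the deductible; £1284 goes to coinsurance; coinsurance £1284 × 20% = £256.80. Traveler pays £663.80; OOP now £1130.80. Insurer: £1691 − £663.80 = £1027.20.
#4 (£2845): deductible already satisfied, so traveler's share is 20% × £2845 = £569. Traveler owes £569 (running OOP £1699.80). Insurer: £2845 − £569 = £2276.
#5 (£2486): deductible met; 20% of £2486 = £497.20. Adding that to £1699.80 gives £2197, past the £1975 cap; traveler pays only £1975 − £1699.80 = £275.20. Plan pays £2486 − £275.20 = £2210.80.
Insurer total = bills − traveler's total = £7489 − £1975 = £5514.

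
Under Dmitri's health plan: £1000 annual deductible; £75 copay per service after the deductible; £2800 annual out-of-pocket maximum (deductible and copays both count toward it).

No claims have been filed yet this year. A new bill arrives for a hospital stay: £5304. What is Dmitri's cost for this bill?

£1075

Nothing has been paid toward the £1000 deductible, so the first £1000 of this charge is applied there.
That leaves £5304 − £1000 = £4304 for the copay.
Copay on this service: £75.
That puts the patient's cost at £1000 + £75 = £1075 before any cap.
Year-to-date out-of-pocket becomes £0 + £1075 = £1075, still under the £2800 maximum, so no cap applies.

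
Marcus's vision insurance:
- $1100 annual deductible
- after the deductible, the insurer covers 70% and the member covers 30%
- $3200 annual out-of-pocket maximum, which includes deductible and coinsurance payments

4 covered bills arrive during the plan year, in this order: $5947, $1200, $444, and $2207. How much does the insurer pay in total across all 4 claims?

$6598

Claim 1 — $5947: $1100 to deductible, leaving $4847; 30% of $4847 = $1454.10. Member owes $2554.10 (running OOP $2554.10). Plan pays $5947 − $2554.10 = $3392.90.
Claim 2 — $1200: deductible already satisfied, so member's share is 30% × $1200 = $360. Cost to member: $360. OOP to date $2914.10. Insurer: $1200 − $360 = $840.
Claim 3 — $444: deductible already satisfied, so member's share is 30% × $444 = $133.20. Member pays $133.20; OOP now $3047.30. Plan pays $444 − $133.20 = $310.80.
Claim 4 — $2207: deductible met; 30% of $2207 = $662.10. That would push OOP to $3709.40, over the $3200 cap, so member pays $3200 − $3047.30 = $152.70. Plan pays $2207 − $152.70 = $2054.30.
Insurer total: $3392.90 + $840 + $310.80 + $2054.30 = $6598.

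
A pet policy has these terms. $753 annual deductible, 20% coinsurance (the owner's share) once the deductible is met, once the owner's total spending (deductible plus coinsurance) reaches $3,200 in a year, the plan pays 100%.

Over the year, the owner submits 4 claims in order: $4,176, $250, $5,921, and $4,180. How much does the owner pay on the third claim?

#1 ($4,176): $753 finishes the deductible; $3,423 goes to coinsurance; coinsurance $3,423 × 20% = $684.60. Owner owes $1,437.60 (running OOP $1,437.60).
#2 ($250): 20% coinsurance on $250 = $50. Owner pays $50; OOP now $1,487.60.
#3 ($5,921): 20% coinsurance on $5,921 = $1,184.20. Owner pays $1,184.20; OOP now $2,671.80.

$1,184.20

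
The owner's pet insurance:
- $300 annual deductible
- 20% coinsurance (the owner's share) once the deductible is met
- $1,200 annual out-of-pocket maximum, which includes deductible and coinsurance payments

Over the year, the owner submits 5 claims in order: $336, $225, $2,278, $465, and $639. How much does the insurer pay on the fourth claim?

Claim 1 ($336): deductible takes $300, $36 remains; 20% of $36 = $7.20. Owner owes $307.20 (running OOP $307.20). Insurer: $336 − $307.20 = $28.80.
Claim 2 ($225): 20% coinsurance on $225 = $45. Owner pays $45; OOP now $352.20. Insurer: $225 − $45 = $180.
Claim 3 ($2,278): deductible already satisfied, so owner's share is 20% × $2,278 = $455.60. Cost to owner: $455.60. OOP to date $807.80. Plan pays $2,278 − $455.60 = $1,822.40.
Claim 4 ($465): 20% coinsurance on $465 = $93. Cost to owner: $93. OOP to date $900.80. Insurer: $465 − $93 = $372.

$372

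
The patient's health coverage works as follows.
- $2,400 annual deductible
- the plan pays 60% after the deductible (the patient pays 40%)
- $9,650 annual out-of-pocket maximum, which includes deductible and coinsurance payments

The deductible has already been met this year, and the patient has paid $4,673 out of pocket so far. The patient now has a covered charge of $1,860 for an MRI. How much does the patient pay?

$744

The deductible is already satisfied, so the full bill goes to coinsurance.
40% of $1,860 = $744 falls to the patient.
Year-to-date out-of-pocket becomes $4,673 + $744 = $5,417, still under the $9,650 maximum, so no cap applies.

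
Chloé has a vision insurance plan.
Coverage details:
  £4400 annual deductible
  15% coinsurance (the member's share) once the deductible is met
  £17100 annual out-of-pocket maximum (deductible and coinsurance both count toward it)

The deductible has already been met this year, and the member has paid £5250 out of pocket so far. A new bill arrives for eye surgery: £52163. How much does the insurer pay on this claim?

With the deductible met, the entire £52163 is subject to coinsurance.
15% of £52163 = £7824.45 falls to the member.
Total out-of-pocket so far would be £5250 + £7824.45 = £13074.45, below the £17100 cap — no reduction.
The insurer covers the remainder: £52163 − £7824.45 = £44338.55.

£44338.55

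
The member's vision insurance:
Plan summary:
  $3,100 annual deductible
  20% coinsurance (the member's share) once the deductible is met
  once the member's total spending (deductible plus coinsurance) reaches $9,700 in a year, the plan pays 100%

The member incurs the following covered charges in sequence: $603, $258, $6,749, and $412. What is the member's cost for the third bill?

$3,141

Claim 1 ($603): all of it applies to the deductible. Member pays $603; OOP now $603.
Claim 2 ($258): all of it applies to the deductible. Member pays $258; OOP now $861.
Claim 3 ($6,749): $2,239 finishes the deductible; $4,510 goes to coinsurance; 20% of $4,510 = $902. Cost to member: $3,141. OOP to date $4,002.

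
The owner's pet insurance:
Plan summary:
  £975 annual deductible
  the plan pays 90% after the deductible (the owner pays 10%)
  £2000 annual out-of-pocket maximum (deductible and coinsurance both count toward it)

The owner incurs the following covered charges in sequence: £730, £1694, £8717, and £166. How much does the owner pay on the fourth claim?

Claim 1 — £730: fully absorbed by the deductible. Owner owes £730 (running OOP £730).
Claim 2 — £1694: £245 finishes the deductible; £1449 goes to coinsurance; owner's 10% is £144.90. Cost to owner: £389.90. OOP to date £1119.90.
Claim 3 — £8717: deductible met; 10% of £8717 = £871.70. Cost to owner: £871.70. OOP to date £1991.60.
Claim 4 — £166: deductible met; 10% of £166 = £16.60. That would push OOP to £2008.20, over the £2000 cap, so owner pays £2000 − £1991.60 = £8.40.

£8.40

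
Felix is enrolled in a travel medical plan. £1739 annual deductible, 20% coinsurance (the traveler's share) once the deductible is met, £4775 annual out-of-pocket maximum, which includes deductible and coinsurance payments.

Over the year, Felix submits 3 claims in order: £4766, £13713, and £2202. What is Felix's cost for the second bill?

#1 (£4766): £1739 to deductible, leaving £3027; traveler's 20% is £605.40. Traveler pays £2344.40; OOP now £2344.40.
#2 (£13713): deductible met; 20% of £13713 = £2742.60. OOP would hit £5087 > £4775, so the cap limits the traveler to £4775 − £2344.40 = £2430.60.

£2430.60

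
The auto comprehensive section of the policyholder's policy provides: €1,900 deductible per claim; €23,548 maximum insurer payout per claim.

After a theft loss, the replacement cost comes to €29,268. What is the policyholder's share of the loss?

€5,720

Less the €1,900 deductible: €29,268 − €1,900 = €27,368.
Since €27,368 > €23,548, the payout is capped at €23,548.
The policyholder bears the rest of the original loss: €29,268 − €23,548 = €5,720.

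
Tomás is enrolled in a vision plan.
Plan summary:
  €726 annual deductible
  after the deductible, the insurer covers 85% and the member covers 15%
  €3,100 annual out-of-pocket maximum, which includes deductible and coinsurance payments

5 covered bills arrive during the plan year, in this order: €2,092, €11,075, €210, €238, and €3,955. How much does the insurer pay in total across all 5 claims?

#1 (€2,092): €726 to deductible, leaving €1,366; coinsurance €1,366 × 15% = €204.90. Member owes €930.90 (running OOP €930.90). Insurer: €2,092 − €930.90 = €1,161.10.
#2 (€11,075): 15% coinsurance on €11,075 = €1,661.25. Member pays €1,661.25; OOP now €2,592.15. Plan pays €11,075 − €1,661.25 = €9,413.75.
#3 (€210): deductible met; 15% of €210 = €31.50. Member owes €31.50 (running OOP €2,623.65). Plan pays €210 − €31.50 = €178.50.
#4 (€238): deductible met; 15% of €238 = €35.70. Member pays €35.70; OOP now €2,659.35. Insurer: €238 − €35.70 = €202.30.
#5 (€3,955): deductible met; 15% of €3,955 = €593.25. OOP would hit €3,252.60 > €3,100, so the cap limits the member to €3,100 − €2,659.35 = €440.65. Plan pays €3,955 − €440.65 = €3,514.35.
Insurer total: €1,161.10 + €9,413.75 + €178.50 + €202.30 + €3,514.35 = €14,470.

€14,470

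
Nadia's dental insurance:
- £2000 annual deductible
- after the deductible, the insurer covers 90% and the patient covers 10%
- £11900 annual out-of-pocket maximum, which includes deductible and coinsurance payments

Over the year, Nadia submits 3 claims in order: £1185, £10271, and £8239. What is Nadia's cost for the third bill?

Bill 1, £1185: all of it applies to the deductible. Patient pays £1185; OOP now £1185.
Bill 2, £10271: deductible takes £815, £9456 remains; patient's 10% is £945.60. Patient owes £1760.60 (running OOP £2945.60).
Bill 3, £8239: deductible already satisfied, so patient's share is 10% × £8239 = £823.90. Patient pays £823.90; OOP now £3769.50.

£823.90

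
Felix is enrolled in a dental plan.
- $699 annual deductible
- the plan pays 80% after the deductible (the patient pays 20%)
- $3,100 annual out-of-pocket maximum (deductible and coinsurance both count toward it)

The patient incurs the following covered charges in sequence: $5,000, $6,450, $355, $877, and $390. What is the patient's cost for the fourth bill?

$175.40

Claim 1 — $5,000: deductible takes $699, $4,301 remains; 20% of $4,301 = $860.20. Cost to patient: $1,559.20. OOP to date $1,559.20.
Claim 2 — $6,450: deductible met; 20% of $6,450 = $1,290. Cost to patient: $1,290. OOP to date $2,849.20.
Claim 3 — $355: deductible met; 20% of $355 = $71. Patient pays $71; OOP now $2,920.20.
Claim 4 — $877: deductible met; 20% of $877 = $175.40. Patient pays $175.40; OOP now $3,095.60.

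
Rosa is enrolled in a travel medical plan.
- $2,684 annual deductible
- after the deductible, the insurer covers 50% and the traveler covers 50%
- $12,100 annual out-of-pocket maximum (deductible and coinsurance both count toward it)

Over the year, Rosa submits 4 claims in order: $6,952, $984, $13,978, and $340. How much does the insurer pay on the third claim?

$7,188

Claim 1 — $6,952: $2,684 to deductible, leaving $4,268; 50% of $4,268 = $2,134. Traveler owes $4,818 (running OOP $4,818). Plan pays $6,952 − $4,818 = $2,134.
Claim 2 — $984: deductible met; 50% of $984 = $492. Traveler owes $492 (running OOP $5,310). Insurer: $984 − $492 = $492.
Claim 3 — $13,978: deductible met; 50% of $13,978 = $6,989. Adding that to $5,310 gives $12,299, past the $12,100 cap; traveler pays only $12,100 − $5,310 = $6,790. Plan pays $13,978 − $6,790 = $7,188.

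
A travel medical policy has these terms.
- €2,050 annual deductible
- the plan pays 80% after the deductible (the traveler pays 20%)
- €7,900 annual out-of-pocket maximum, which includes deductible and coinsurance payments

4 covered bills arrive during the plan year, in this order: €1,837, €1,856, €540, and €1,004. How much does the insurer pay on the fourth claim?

Claim 1 — €1,837: all of it applies to the deductible. Traveler pays €1,837; OOP now €1,837. Insurer: €1,837 − €1,837 = €0.
Claim 2 — €1,856: deductible takes €213, €1,643 remains; 20% of €1,643 = €328.60. Traveler pays €541.60; OOP now €2,378.60. Plan pays €1,856 − €541.60 = €1,314.40.
Claim 3 — €540: deductible already satisfied, so traveler's share is 20% × €540 = €108. Traveler owes €108 (running OOP €2,486.60). Plan pays €540 − €108 = €432.
Claim 4 — €1,004: deductible met; 20% of €1,004 = €200.80. Cost to traveler: €200.80. OOP to date €2,687.40. Insurer: €1,004 − €200.80 = €803.20.

€803.20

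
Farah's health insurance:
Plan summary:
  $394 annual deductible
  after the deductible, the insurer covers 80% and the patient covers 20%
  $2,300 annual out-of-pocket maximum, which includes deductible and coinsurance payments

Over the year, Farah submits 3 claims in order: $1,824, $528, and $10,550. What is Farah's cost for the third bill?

Claim 1 — $1,824: deductible takes $394, $1,430 remains; 20% of $1,430 = $286. Cost to patient: $680. OOP to date $680.
Claim 2 — $528: deductible already satisfied, so patient's share is 20% × $528 = $105.60. Patient owes $105.60 (running OOP $785.60).
Claim 3 — $10,550: deductible already satisfied, so patient's share is 20% × $10,550 = $2,110. OOP would hit $2,895.60 > $2,300, so the cap limits the patient to $2,300 − $785.60 = $1,514.40.

$1,514.40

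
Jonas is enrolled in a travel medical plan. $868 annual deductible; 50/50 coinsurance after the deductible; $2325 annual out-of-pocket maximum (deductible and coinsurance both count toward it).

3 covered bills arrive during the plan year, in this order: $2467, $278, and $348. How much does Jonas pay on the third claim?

$174

Bill 1, $2467: $868 finishes the deductible; $1599 goes to coinsurance; traveler's 50% is $799.50. Cost to traveler: $1667.50. OOP to date $1667.50.
Bill 2, $278: deductible already satisfied, so traveler's share is 50% × $278 = $139. Traveler owes $139 (running OOP $1806.50).
Bill 3, $348: 50% coinsurance on $348 = $174. Cost to traveler: $174. OOP to date $1980.50.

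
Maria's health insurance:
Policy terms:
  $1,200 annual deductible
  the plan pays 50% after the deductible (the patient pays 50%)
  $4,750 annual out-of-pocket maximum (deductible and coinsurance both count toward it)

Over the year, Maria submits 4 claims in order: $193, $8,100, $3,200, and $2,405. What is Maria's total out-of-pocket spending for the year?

Claim 1 — $193: entire amount goes to the deductible. Cost to patient: $193. OOP to date $193.
Claim 2 — $8,100: $1,007 to deductible, leaving $7,093; coinsurance $7,093 × 50% = $3,546.50. Patient owes $4,553.50 (running OOP $4,746.50).
Claim 3 — $3,200: 50% coinsurance on $3,200 = $1,600. Adding that to $4,746.50 gives $6,346.50, past the $4,750 cap; patient pays only $4,750 − $4,746.50 = $3.50.
Claim 4 — $2,405: deductible met; 50% of $2,405 = $1,202.50. That would push OOP to $5,952.50, over the $4,750 cap, so patient pays $4,750 − $4,750 = $0.
Summing the patient's payments: $193 + $4,553.50 + $3.50 + $0 = $4,750.

$4,750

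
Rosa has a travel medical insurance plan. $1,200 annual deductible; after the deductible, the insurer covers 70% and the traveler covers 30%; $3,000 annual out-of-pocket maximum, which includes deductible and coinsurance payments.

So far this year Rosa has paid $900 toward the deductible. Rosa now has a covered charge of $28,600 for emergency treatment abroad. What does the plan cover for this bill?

$900 of the $1,200 deductible is already met, leaving $300.
The remaining $28,300 (= $28,600 − $300) moves to coinsurance.
Traveler's 30% share of $28,300 is $8,490.
Traveler responsibility before any cap: $300 + $8,490 = $8,790.
Adding $8,790 to the $900 already spent would give $9,690, which exceeds the $3,000 cap; the traveler pays just $3,000 − $900 = $2,100.
The plan picks up $28,600 − $2,100 = $26,500.

$26,500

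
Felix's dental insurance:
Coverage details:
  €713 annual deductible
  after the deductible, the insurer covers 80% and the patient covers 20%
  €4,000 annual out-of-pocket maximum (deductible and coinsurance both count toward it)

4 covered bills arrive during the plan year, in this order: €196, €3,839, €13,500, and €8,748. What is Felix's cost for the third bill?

€2,622.60

#1 (€196): all of it applies to the deductible. Cost to patient: €196. OOP to date €196.
#2 (€3,839): €517 finishes the deductible; €3,322 goes to coinsurance; 20% of €3,322 = €664.40. Patient pays €1,181.40; OOP now €1,377.40.
#3 (€13,500): deductible met; 20% of €13,500 = €2,700. Adding that to €1,377.40 gives €4,077.40, past the €4,000 cap; patient pays only €4,000 − €1,377.40 = €2,622.60.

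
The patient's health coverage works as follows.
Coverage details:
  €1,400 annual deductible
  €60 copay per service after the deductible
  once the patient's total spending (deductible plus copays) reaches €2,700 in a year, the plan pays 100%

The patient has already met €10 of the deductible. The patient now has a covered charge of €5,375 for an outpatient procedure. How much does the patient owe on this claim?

Deductible still to meet: €1,400 − €10 = €1,390.
The remaining €3,985 (= €5,375 − €1,390) moves to the copay.
Copay on this service: €60.
Patient responsibility before any cap: €1,390 + €60 = €1,450.
Year-to-date out-of-pocket becomes €10 + €1,450 = €1,460, still under the €2,700 maximum, so no cap applies.

€1,450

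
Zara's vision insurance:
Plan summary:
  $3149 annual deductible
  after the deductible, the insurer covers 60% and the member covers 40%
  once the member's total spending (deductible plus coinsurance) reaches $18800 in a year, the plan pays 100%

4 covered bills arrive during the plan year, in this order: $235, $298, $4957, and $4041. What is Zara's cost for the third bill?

Claim 1 ($235): entire amount goes to the deductible. Cost to member: $235. OOP to date $235.
Claim 2 ($298): entire amount goes to the deductible. Member pays $298; OOP now $533.
Claim 3 ($4957): deductible takes $2616, $2341 remains; 40% of $2341 = $936.40. Member owes $3552.40 (running OOP $4085.40).

$3552.40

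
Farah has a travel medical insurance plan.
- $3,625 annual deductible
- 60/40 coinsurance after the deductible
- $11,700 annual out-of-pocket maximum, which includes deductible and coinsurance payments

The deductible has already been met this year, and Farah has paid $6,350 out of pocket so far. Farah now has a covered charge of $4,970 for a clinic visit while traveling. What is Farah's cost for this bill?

The deductible is already satisfied, so the full bill goes to coinsurance.
Traveler's 40% share of $4,970 is $1,988.
Year-to-date out-of-pocket becomes $6,350 + $1,988 = $8,338, still under the $11,700 maximum, so no cap applies.

$1,988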